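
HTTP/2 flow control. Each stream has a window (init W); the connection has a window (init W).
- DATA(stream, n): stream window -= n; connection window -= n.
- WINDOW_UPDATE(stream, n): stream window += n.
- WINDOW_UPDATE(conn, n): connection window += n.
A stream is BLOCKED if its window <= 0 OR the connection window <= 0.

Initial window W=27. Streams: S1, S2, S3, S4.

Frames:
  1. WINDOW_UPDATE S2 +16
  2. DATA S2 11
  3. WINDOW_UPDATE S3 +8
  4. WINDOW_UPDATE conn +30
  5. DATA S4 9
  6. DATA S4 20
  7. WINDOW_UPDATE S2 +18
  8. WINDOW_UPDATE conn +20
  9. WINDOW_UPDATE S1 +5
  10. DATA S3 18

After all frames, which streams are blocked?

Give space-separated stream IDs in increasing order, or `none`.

Answer: S4

Derivation:
Op 1: conn=27 S1=27 S2=43 S3=27 S4=27 blocked=[]
Op 2: conn=16 S1=27 S2=32 S3=27 S4=27 blocked=[]
Op 3: conn=16 S1=27 S2=32 S3=35 S4=27 blocked=[]
Op 4: conn=46 S1=27 S2=32 S3=35 S4=27 blocked=[]
Op 5: conn=37 S1=27 S2=32 S3=35 S4=18 blocked=[]
Op 6: conn=17 S1=27 S2=32 S3=35 S4=-2 blocked=[4]
Op 7: conn=17 S1=27 S2=50 S3=35 S4=-2 blocked=[4]
Op 8: conn=37 S1=27 S2=50 S3=35 S4=-2 blocked=[4]
Op 9: conn=37 S1=32 S2=50 S3=35 S4=-2 blocked=[4]
Op 10: conn=19 S1=32 S2=50 S3=17 S4=-2 blocked=[4]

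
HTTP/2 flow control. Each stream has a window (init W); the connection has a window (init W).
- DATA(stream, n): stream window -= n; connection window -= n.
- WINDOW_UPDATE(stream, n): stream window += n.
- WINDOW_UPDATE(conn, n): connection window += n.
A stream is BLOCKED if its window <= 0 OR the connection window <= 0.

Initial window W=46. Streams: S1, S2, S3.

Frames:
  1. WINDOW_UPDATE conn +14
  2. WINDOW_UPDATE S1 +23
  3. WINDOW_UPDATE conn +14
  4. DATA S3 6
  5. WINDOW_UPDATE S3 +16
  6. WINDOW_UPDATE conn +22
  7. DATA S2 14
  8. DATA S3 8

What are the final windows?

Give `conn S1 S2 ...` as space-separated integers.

Op 1: conn=60 S1=46 S2=46 S3=46 blocked=[]
Op 2: conn=60 S1=69 S2=46 S3=46 blocked=[]
Op 3: conn=74 S1=69 S2=46 S3=46 blocked=[]
Op 4: conn=68 S1=69 S2=46 S3=40 blocked=[]
Op 5: conn=68 S1=69 S2=46 S3=56 blocked=[]
Op 6: conn=90 S1=69 S2=46 S3=56 blocked=[]
Op 7: conn=76 S1=69 S2=32 S3=56 blocked=[]
Op 8: conn=68 S1=69 S2=32 S3=48 blocked=[]

Answer: 68 69 32 48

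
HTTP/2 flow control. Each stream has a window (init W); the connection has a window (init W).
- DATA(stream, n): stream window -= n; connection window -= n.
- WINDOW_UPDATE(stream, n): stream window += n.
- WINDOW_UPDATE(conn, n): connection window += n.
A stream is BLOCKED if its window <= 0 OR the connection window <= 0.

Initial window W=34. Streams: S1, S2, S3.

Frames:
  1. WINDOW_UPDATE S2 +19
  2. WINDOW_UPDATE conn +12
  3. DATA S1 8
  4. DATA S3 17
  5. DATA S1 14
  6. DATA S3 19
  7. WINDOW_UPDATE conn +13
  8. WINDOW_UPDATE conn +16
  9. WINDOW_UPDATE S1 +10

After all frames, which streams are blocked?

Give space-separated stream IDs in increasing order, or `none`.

Answer: S3

Derivation:
Op 1: conn=34 S1=34 S2=53 S3=34 blocked=[]
Op 2: conn=46 S1=34 S2=53 S3=34 blocked=[]
Op 3: conn=38 S1=26 S2=53 S3=34 blocked=[]
Op 4: conn=21 S1=26 S2=53 S3=17 blocked=[]
Op 5: conn=7 S1=12 S2=53 S3=17 blocked=[]
Op 6: conn=-12 S1=12 S2=53 S3=-2 blocked=[1, 2, 3]
Op 7: conn=1 S1=12 S2=53 S3=-2 blocked=[3]
Op 8: conn=17 S1=12 S2=53 S3=-2 blocked=[3]
Op 9: conn=17 S1=22 S2=53 S3=-2 blocked=[3]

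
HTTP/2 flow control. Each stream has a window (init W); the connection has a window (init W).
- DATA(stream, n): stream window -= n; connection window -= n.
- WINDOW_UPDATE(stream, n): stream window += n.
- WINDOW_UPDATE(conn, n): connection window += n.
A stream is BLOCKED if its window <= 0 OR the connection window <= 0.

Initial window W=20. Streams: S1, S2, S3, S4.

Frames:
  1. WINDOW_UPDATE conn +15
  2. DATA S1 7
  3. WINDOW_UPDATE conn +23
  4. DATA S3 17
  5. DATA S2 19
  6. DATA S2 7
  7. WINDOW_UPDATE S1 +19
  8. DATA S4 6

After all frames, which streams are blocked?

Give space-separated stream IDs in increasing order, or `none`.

Op 1: conn=35 S1=20 S2=20 S3=20 S4=20 blocked=[]
Op 2: conn=28 S1=13 S2=20 S3=20 S4=20 blocked=[]
Op 3: conn=51 S1=13 S2=20 S3=20 S4=20 blocked=[]
Op 4: conn=34 S1=13 S2=20 S3=3 S4=20 blocked=[]
Op 5: conn=15 S1=13 S2=1 S3=3 S4=20 blocked=[]
Op 6: conn=8 S1=13 S2=-6 S3=3 S4=20 blocked=[2]
Op 7: conn=8 S1=32 S2=-6 S3=3 S4=20 blocked=[2]
Op 8: conn=2 S1=32 S2=-6 S3=3 S4=14 blocked=[2]

Answer: S2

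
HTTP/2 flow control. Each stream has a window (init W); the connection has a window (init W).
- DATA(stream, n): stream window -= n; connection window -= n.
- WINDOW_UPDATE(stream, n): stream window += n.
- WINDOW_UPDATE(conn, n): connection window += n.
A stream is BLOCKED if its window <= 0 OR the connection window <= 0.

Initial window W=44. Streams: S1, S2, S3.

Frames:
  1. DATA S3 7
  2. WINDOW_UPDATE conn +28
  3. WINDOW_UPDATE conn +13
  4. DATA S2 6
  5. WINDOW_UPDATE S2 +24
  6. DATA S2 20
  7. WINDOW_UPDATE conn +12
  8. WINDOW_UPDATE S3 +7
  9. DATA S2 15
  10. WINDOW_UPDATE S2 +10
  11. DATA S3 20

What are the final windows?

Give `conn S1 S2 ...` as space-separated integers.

Op 1: conn=37 S1=44 S2=44 S3=37 blocked=[]
Op 2: conn=65 S1=44 S2=44 S3=37 blocked=[]
Op 3: conn=78 S1=44 S2=44 S3=37 blocked=[]
Op 4: conn=72 S1=44 S2=38 S3=37 blocked=[]
Op 5: conn=72 S1=44 S2=62 S3=37 blocked=[]
Op 6: conn=52 S1=44 S2=42 S3=37 blocked=[]
Op 7: conn=64 S1=44 S2=42 S3=37 blocked=[]
Op 8: conn=64 S1=44 S2=42 S3=44 blocked=[]
Op 9: conn=49 S1=44 S2=27 S3=44 blocked=[]
Op 10: conn=49 S1=44 S2=37 S3=44 blocked=[]
Op 11: conn=29 S1=44 S2=37 S3=24 blocked=[]

Answer: 29 44 37 24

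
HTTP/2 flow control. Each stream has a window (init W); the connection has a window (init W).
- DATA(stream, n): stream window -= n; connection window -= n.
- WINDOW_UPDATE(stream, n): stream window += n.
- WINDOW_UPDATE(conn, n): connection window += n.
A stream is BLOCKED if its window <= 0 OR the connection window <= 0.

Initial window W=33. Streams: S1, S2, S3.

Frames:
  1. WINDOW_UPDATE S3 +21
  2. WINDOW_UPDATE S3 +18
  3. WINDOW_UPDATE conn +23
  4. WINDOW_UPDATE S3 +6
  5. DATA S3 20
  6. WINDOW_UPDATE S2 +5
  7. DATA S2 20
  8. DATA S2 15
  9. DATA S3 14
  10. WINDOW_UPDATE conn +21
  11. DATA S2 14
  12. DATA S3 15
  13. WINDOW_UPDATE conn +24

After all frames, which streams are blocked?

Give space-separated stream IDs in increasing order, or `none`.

Op 1: conn=33 S1=33 S2=33 S3=54 blocked=[]
Op 2: conn=33 S1=33 S2=33 S3=72 blocked=[]
Op 3: conn=56 S1=33 S2=33 S3=72 blocked=[]
Op 4: conn=56 S1=33 S2=33 S3=78 blocked=[]
Op 5: conn=36 S1=33 S2=33 S3=58 blocked=[]
Op 6: conn=36 S1=33 S2=38 S3=58 blocked=[]
Op 7: conn=16 S1=33 S2=18 S3=58 blocked=[]
Op 8: conn=1 S1=33 S2=3 S3=58 blocked=[]
Op 9: conn=-13 S1=33 S2=3 S3=44 blocked=[1, 2, 3]
Op 10: conn=8 S1=33 S2=3 S3=44 blocked=[]
Op 11: conn=-6 S1=33 S2=-11 S3=44 blocked=[1, 2, 3]
Op 12: conn=-21 S1=33 S2=-11 S3=29 blocked=[1, 2, 3]
Op 13: conn=3 S1=33 S2=-11 S3=29 blocked=[2]

Answer: S2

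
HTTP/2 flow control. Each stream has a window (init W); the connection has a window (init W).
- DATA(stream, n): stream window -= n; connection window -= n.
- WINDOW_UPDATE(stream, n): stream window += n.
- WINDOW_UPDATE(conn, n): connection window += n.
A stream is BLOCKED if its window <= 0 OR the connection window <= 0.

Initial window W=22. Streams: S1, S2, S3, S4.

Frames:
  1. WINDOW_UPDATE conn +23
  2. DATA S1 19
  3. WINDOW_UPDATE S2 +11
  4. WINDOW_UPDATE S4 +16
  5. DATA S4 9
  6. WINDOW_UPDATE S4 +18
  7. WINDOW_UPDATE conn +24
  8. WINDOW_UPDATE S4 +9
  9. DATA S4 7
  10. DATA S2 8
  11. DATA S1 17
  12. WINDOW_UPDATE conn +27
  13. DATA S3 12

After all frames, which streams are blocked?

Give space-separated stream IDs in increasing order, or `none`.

Answer: S1

Derivation:
Op 1: conn=45 S1=22 S2=22 S3=22 S4=22 blocked=[]
Op 2: conn=26 S1=3 S2=22 S3=22 S4=22 blocked=[]
Op 3: conn=26 S1=3 S2=33 S3=22 S4=22 blocked=[]
Op 4: conn=26 S1=3 S2=33 S3=22 S4=38 blocked=[]
Op 5: conn=17 S1=3 S2=33 S3=22 S4=29 blocked=[]
Op 6: conn=17 S1=3 S2=33 S3=22 S4=47 blocked=[]
Op 7: conn=41 S1=3 S2=33 S3=22 S4=47 blocked=[]
Op 8: conn=41 S1=3 S2=33 S3=22 S4=56 blocked=[]
Op 9: conn=34 S1=3 S2=33 S3=22 S4=49 blocked=[]
Op 10: conn=26 S1=3 S2=25 S3=22 S4=49 blocked=[]
Op 11: conn=9 S1=-14 S2=25 S3=22 S4=49 blocked=[1]
Op 12: conn=36 S1=-14 S2=25 S3=22 S4=49 blocked=[1]
Op 13: conn=24 S1=-14 S2=25 S3=10 S4=49 blocked=[1]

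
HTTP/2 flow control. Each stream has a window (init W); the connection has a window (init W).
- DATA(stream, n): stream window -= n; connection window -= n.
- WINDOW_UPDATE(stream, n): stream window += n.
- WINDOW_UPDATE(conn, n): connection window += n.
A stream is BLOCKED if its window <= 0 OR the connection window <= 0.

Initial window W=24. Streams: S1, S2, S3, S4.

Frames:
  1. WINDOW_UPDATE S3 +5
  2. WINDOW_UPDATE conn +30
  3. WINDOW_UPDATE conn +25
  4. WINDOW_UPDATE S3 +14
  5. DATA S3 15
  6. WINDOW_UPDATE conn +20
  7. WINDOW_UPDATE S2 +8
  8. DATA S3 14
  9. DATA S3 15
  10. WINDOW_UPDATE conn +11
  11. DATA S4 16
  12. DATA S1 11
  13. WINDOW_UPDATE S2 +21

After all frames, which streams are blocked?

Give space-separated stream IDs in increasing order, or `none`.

Op 1: conn=24 S1=24 S2=24 S3=29 S4=24 blocked=[]
Op 2: conn=54 S1=24 S2=24 S3=29 S4=24 blocked=[]
Op 3: conn=79 S1=24 S2=24 S3=29 S4=24 blocked=[]
Op 4: conn=79 S1=24 S2=24 S3=43 S4=24 blocked=[]
Op 5: conn=64 S1=24 S2=24 S3=28 S4=24 blocked=[]
Op 6: conn=84 S1=24 S2=24 S3=28 S4=24 blocked=[]
Op 7: conn=84 S1=24 S2=32 S3=28 S4=24 blocked=[]
Op 8: conn=70 S1=24 S2=32 S3=14 S4=24 blocked=[]
Op 9: conn=55 S1=24 S2=32 S3=-1 S4=24 blocked=[3]
Op 10: conn=66 S1=24 S2=32 S3=-1 S4=24 blocked=[3]
Op 11: conn=50 S1=24 S2=32 S3=-1 S4=8 blocked=[3]
Op 12: conn=39 S1=13 S2=32 S3=-1 S4=8 blocked=[3]
Op 13: conn=39 S1=13 S2=53 S3=-1 S4=8 blocked=[3]

Answer: S3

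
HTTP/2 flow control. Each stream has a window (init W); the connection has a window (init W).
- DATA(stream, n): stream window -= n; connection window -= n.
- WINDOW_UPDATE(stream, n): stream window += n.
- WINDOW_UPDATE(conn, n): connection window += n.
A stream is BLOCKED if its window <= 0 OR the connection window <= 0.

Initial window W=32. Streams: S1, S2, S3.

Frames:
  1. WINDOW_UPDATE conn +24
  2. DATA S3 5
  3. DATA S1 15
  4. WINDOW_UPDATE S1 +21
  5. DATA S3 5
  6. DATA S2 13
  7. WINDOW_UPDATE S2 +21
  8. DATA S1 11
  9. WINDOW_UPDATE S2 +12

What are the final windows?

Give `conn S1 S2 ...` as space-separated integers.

Op 1: conn=56 S1=32 S2=32 S3=32 blocked=[]
Op 2: conn=51 S1=32 S2=32 S3=27 blocked=[]
Op 3: conn=36 S1=17 S2=32 S3=27 blocked=[]
Op 4: conn=36 S1=38 S2=32 S3=27 blocked=[]
Op 5: conn=31 S1=38 S2=32 S3=22 blocked=[]
Op 6: conn=18 S1=38 S2=19 S3=22 blocked=[]
Op 7: conn=18 S1=38 S2=40 S3=22 blocked=[]
Op 8: conn=7 S1=27 S2=40 S3=22 blocked=[]
Op 9: conn=7 S1=27 S2=52 S3=22 blocked=[]

Answer: 7 27 52 22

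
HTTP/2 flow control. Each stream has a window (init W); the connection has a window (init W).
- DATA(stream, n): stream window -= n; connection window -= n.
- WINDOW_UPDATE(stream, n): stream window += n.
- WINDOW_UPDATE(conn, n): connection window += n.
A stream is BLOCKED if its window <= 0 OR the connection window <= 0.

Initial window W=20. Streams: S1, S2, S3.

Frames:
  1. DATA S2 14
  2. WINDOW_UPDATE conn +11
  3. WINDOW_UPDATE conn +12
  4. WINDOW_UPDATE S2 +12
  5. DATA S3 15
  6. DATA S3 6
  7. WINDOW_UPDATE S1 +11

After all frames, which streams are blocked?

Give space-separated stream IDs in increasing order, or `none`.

Answer: S3

Derivation:
Op 1: conn=6 S1=20 S2=6 S3=20 blocked=[]
Op 2: conn=17 S1=20 S2=6 S3=20 blocked=[]
Op 3: conn=29 S1=20 S2=6 S3=20 blocked=[]
Op 4: conn=29 S1=20 S2=18 S3=20 blocked=[]
Op 5: conn=14 S1=20 S2=18 S3=5 blocked=[]
Op 6: conn=8 S1=20 S2=18 S3=-1 blocked=[3]
Op 7: conn=8 S1=31 S2=18 S3=-1 blocked=[3]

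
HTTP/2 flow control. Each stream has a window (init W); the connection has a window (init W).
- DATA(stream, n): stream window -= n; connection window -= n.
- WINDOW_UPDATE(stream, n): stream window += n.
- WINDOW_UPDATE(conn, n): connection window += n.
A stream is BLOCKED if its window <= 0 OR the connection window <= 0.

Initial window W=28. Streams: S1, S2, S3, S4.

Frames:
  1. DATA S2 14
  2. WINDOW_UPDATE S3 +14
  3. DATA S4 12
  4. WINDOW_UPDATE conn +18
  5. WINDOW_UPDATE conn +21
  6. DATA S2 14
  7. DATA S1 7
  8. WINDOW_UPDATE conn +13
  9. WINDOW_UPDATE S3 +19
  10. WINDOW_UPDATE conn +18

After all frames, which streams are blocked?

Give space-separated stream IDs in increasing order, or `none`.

Answer: S2

Derivation:
Op 1: conn=14 S1=28 S2=14 S3=28 S4=28 blocked=[]
Op 2: conn=14 S1=28 S2=14 S3=42 S4=28 blocked=[]
Op 3: conn=2 S1=28 S2=14 S3=42 S4=16 blocked=[]
Op 4: conn=20 S1=28 S2=14 S3=42 S4=16 blocked=[]
Op 5: conn=41 S1=28 S2=14 S3=42 S4=16 blocked=[]
Op 6: conn=27 S1=28 S2=0 S3=42 S4=16 blocked=[2]
Op 7: conn=20 S1=21 S2=0 S3=42 S4=16 blocked=[2]
Op 8: conn=33 S1=21 S2=0 S3=42 S4=16 blocked=[2]
Op 9: conn=33 S1=21 S2=0 S3=61 S4=16 blocked=[2]
Op 10: conn=51 S1=21 S2=0 S3=61 S4=16 blocked=[2]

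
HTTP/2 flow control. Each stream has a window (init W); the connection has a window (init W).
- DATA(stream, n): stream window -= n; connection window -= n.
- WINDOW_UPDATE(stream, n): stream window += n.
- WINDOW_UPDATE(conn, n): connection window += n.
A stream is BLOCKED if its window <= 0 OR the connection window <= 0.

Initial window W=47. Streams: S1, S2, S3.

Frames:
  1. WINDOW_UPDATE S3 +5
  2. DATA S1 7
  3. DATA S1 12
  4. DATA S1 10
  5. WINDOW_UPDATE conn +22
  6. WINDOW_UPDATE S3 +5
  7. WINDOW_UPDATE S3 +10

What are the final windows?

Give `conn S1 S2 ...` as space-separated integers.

Answer: 40 18 47 67

Derivation:
Op 1: conn=47 S1=47 S2=47 S3=52 blocked=[]
Op 2: conn=40 S1=40 S2=47 S3=52 blocked=[]
Op 3: conn=28 S1=28 S2=47 S3=52 blocked=[]
Op 4: conn=18 S1=18 S2=47 S3=52 blocked=[]
Op 5: conn=40 S1=18 S2=47 S3=52 blocked=[]
Op 6: conn=40 S1=18 S2=47 S3=57 blocked=[]
Op 7: conn=40 S1=18 S2=47 S3=67 blocked=[]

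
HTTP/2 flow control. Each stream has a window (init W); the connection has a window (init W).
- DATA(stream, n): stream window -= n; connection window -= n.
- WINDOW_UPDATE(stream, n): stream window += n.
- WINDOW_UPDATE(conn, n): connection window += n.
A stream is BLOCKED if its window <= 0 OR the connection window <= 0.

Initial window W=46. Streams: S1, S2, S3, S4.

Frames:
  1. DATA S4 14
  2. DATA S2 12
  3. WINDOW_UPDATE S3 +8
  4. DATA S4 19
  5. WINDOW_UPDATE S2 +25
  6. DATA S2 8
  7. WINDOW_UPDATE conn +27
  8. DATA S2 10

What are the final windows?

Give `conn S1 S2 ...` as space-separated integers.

Op 1: conn=32 S1=46 S2=46 S3=46 S4=32 blocked=[]
Op 2: conn=20 S1=46 S2=34 S3=46 S4=32 blocked=[]
Op 3: conn=20 S1=46 S2=34 S3=54 S4=32 blocked=[]
Op 4: conn=1 S1=46 S2=34 S3=54 S4=13 blocked=[]
Op 5: conn=1 S1=46 S2=59 S3=54 S4=13 blocked=[]
Op 6: conn=-7 S1=46 S2=51 S3=54 S4=13 blocked=[1, 2, 3, 4]
Op 7: conn=20 S1=46 S2=51 S3=54 S4=13 blocked=[]
Op 8: conn=10 S1=46 S2=41 S3=54 S4=13 blocked=[]

Answer: 10 46 41 54 13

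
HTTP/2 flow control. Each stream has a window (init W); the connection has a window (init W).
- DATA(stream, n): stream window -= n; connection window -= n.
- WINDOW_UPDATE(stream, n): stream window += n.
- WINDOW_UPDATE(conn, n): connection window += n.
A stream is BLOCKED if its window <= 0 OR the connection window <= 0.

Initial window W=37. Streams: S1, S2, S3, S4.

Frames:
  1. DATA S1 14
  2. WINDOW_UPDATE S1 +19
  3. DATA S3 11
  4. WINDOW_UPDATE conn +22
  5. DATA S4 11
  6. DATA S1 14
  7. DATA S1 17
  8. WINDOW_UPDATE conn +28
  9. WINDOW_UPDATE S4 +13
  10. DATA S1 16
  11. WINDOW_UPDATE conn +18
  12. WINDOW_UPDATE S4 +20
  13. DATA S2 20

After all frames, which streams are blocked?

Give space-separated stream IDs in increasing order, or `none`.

Answer: S1

Derivation:
Op 1: conn=23 S1=23 S2=37 S3=37 S4=37 blocked=[]
Op 2: conn=23 S1=42 S2=37 S3=37 S4=37 blocked=[]
Op 3: conn=12 S1=42 S2=37 S3=26 S4=37 blocked=[]
Op 4: conn=34 S1=42 S2=37 S3=26 S4=37 blocked=[]
Op 5: conn=23 S1=42 S2=37 S3=26 S4=26 blocked=[]
Op 6: conn=9 S1=28 S2=37 S3=26 S4=26 blocked=[]
Op 7: conn=-8 S1=11 S2=37 S3=26 S4=26 blocked=[1, 2, 3, 4]
Op 8: conn=20 S1=11 S2=37 S3=26 S4=26 blocked=[]
Op 9: conn=20 S1=11 S2=37 S3=26 S4=39 blocked=[]
Op 10: conn=4 S1=-5 S2=37 S3=26 S4=39 blocked=[1]
Op 11: conn=22 S1=-5 S2=37 S3=26 S4=39 blocked=[1]
Op 12: conn=22 S1=-5 S2=37 S3=26 S4=59 blocked=[1]
Op 13: conn=2 S1=-5 S2=17 S3=26 S4=59 blocked=[1]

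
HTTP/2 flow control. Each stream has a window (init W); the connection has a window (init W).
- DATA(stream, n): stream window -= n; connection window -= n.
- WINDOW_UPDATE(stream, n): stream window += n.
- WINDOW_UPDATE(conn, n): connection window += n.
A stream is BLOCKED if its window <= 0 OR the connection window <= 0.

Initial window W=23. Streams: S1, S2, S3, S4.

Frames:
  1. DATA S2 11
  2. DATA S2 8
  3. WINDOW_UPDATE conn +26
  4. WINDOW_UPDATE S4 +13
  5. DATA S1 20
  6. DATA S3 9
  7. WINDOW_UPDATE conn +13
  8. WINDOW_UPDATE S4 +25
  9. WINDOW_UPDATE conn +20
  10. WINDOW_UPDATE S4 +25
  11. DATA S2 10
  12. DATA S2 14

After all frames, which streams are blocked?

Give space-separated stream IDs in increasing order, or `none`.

Op 1: conn=12 S1=23 S2=12 S3=23 S4=23 blocked=[]
Op 2: conn=4 S1=23 S2=4 S3=23 S4=23 blocked=[]
Op 3: conn=30 S1=23 S2=4 S3=23 S4=23 blocked=[]
Op 4: conn=30 S1=23 S2=4 S3=23 S4=36 blocked=[]
Op 5: conn=10 S1=3 S2=4 S3=23 S4=36 blocked=[]
Op 6: conn=1 S1=3 S2=4 S3=14 S4=36 blocked=[]
Op 7: conn=14 S1=3 S2=4 S3=14 S4=36 blocked=[]
Op 8: conn=14 S1=3 S2=4 S3=14 S4=61 blocked=[]
Op 9: conn=34 S1=3 S2=4 S3=14 S4=61 blocked=[]
Op 10: conn=34 S1=3 S2=4 S3=14 S4=86 blocked=[]
Op 11: conn=24 S1=3 S2=-6 S3=14 S4=86 blocked=[2]
Op 12: conn=10 S1=3 S2=-20 S3=14 S4=86 blocked=[2]

Answer: S2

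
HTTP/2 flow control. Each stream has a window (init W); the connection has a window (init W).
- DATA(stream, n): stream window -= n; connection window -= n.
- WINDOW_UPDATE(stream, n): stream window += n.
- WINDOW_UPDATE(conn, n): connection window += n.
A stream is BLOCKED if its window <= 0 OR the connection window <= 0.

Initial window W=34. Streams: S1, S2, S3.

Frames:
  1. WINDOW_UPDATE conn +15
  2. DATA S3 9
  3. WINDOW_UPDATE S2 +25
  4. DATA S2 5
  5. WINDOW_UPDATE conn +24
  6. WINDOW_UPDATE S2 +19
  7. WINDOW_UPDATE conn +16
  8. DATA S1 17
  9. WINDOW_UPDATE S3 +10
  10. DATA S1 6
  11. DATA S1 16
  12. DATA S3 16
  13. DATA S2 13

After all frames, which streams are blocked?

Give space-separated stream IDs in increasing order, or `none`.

Op 1: conn=49 S1=34 S2=34 S3=34 blocked=[]
Op 2: conn=40 S1=34 S2=34 S3=25 blocked=[]
Op 3: conn=40 S1=34 S2=59 S3=25 blocked=[]
Op 4: conn=35 S1=34 S2=54 S3=25 blocked=[]
Op 5: conn=59 S1=34 S2=54 S3=25 blocked=[]
Op 6: conn=59 S1=34 S2=73 S3=25 blocked=[]
Op 7: conn=75 S1=34 S2=73 S3=25 blocked=[]
Op 8: conn=58 S1=17 S2=73 S3=25 blocked=[]
Op 9: conn=58 S1=17 S2=73 S3=35 blocked=[]
Op 10: conn=52 S1=11 S2=73 S3=35 blocked=[]
Op 11: conn=36 S1=-5 S2=73 S3=35 blocked=[1]
Op 12: conn=20 S1=-5 S2=73 S3=19 blocked=[1]
Op 13: conn=7 S1=-5 S2=60 S3=19 blocked=[1]

Answer: S1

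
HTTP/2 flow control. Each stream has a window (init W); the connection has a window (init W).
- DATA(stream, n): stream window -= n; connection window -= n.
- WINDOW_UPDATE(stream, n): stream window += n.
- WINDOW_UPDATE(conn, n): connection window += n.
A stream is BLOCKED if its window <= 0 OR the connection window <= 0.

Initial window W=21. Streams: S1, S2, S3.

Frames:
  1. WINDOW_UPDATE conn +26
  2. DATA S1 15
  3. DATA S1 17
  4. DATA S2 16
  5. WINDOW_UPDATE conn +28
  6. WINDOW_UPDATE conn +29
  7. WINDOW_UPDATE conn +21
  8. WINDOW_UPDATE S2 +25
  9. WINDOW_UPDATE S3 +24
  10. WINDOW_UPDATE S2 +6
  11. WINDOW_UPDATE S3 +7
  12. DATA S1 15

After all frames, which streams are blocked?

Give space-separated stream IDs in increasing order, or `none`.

Answer: S1

Derivation:
Op 1: conn=47 S1=21 S2=21 S3=21 blocked=[]
Op 2: conn=32 S1=6 S2=21 S3=21 blocked=[]
Op 3: conn=15 S1=-11 S2=21 S3=21 blocked=[1]
Op 4: conn=-1 S1=-11 S2=5 S3=21 blocked=[1, 2, 3]
Op 5: conn=27 S1=-11 S2=5 S3=21 blocked=[1]
Op 6: conn=56 S1=-11 S2=5 S3=21 blocked=[1]
Op 7: conn=77 S1=-11 S2=5 S3=21 blocked=[1]
Op 8: conn=77 S1=-11 S2=30 S3=21 blocked=[1]
Op 9: conn=77 S1=-11 S2=30 S3=45 blocked=[1]
Op 10: conn=77 S1=-11 S2=36 S3=45 blocked=[1]
Op 11: conn=77 S1=-11 S2=36 S3=52 blocked=[1]
Op 12: conn=62 S1=-26 S2=36 S3=52 blocked=[1]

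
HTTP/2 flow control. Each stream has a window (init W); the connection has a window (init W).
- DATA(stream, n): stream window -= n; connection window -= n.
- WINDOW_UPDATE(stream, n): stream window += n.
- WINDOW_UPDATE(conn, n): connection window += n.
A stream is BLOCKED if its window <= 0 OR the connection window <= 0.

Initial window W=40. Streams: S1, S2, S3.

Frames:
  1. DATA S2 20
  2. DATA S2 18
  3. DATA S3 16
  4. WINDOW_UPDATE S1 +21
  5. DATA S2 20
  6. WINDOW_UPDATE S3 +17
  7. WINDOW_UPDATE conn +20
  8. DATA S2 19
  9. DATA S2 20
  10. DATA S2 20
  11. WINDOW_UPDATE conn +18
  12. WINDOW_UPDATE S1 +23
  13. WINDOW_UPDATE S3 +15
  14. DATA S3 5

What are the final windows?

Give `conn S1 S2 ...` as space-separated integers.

Op 1: conn=20 S1=40 S2=20 S3=40 blocked=[]
Op 2: conn=2 S1=40 S2=2 S3=40 blocked=[]
Op 3: conn=-14 S1=40 S2=2 S3=24 blocked=[1, 2, 3]
Op 4: conn=-14 S1=61 S2=2 S3=24 blocked=[1, 2, 3]
Op 5: conn=-34 S1=61 S2=-18 S3=24 blocked=[1, 2, 3]
Op 6: conn=-34 S1=61 S2=-18 S3=41 blocked=[1, 2, 3]
Op 7: conn=-14 S1=61 S2=-18 S3=41 blocked=[1, 2, 3]
Op 8: conn=-33 S1=61 S2=-37 S3=41 blocked=[1, 2, 3]
Op 9: conn=-53 S1=61 S2=-57 S3=41 blocked=[1, 2, 3]
Op 10: conn=-73 S1=61 S2=-77 S3=41 blocked=[1, 2, 3]
Op 11: conn=-55 S1=61 S2=-77 S3=41 blocked=[1, 2, 3]
Op 12: conn=-55 S1=84 S2=-77 S3=41 blocked=[1, 2, 3]
Op 13: conn=-55 S1=84 S2=-77 S3=56 blocked=[1, 2, 3]
Op 14: conn=-60 S1=84 S2=-77 S3=51 blocked=[1, 2, 3]

Answer: -60 84 -77 51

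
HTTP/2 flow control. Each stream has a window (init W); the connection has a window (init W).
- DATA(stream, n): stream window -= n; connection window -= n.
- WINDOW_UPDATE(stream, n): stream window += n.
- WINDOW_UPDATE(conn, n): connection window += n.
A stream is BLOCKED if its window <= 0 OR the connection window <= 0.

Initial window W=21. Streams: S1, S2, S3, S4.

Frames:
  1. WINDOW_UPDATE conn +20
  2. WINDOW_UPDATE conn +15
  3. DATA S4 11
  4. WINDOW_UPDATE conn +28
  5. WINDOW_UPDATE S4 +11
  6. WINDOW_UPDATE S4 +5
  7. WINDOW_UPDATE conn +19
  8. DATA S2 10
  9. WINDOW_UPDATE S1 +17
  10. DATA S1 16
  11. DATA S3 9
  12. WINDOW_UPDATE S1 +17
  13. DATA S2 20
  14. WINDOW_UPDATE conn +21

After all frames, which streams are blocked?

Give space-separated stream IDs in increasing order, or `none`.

Answer: S2

Derivation:
Op 1: conn=41 S1=21 S2=21 S3=21 S4=21 blocked=[]
Op 2: conn=56 S1=21 S2=21 S3=21 S4=21 blocked=[]
Op 3: conn=45 S1=21 S2=21 S3=21 S4=10 blocked=[]
Op 4: conn=73 S1=21 S2=21 S3=21 S4=10 blocked=[]
Op 5: conn=73 S1=21 S2=21 S3=21 S4=21 blocked=[]
Op 6: conn=73 S1=21 S2=21 S3=21 S4=26 blocked=[]
Op 7: conn=92 S1=21 S2=21 S3=21 S4=26 blocked=[]
Op 8: conn=82 S1=21 S2=11 S3=21 S4=26 blocked=[]
Op 9: conn=82 S1=38 S2=11 S3=21 S4=26 blocked=[]
Op 10: conn=66 S1=22 S2=11 S3=21 S4=26 blocked=[]
Op 11: conn=57 S1=22 S2=11 S3=12 S4=26 blocked=[]
Op 12: conn=57 S1=39 S2=11 S3=12 S4=26 blocked=[]
Op 13: conn=37 S1=39 S2=-9 S3=12 S4=26 blocked=[2]
Op 14: conn=58 S1=39 S2=-9 S3=12 S4=26 blocked=[2]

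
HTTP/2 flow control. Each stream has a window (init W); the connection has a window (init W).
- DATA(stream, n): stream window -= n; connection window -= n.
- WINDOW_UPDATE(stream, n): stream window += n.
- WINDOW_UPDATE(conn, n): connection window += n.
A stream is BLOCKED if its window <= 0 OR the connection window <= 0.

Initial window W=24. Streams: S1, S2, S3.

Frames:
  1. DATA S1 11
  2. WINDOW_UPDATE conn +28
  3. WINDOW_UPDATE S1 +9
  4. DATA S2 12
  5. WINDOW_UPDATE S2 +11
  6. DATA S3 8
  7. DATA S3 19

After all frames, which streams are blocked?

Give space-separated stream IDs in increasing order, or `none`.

Op 1: conn=13 S1=13 S2=24 S3=24 blocked=[]
Op 2: conn=41 S1=13 S2=24 S3=24 blocked=[]
Op 3: conn=41 S1=22 S2=24 S3=24 blocked=[]
Op 4: conn=29 S1=22 S2=12 S3=24 blocked=[]
Op 5: conn=29 S1=22 S2=23 S3=24 blocked=[]
Op 6: conn=21 S1=22 S2=23 S3=16 blocked=[]
Op 7: conn=2 S1=22 S2=23 S3=-3 blocked=[3]

Answer: S3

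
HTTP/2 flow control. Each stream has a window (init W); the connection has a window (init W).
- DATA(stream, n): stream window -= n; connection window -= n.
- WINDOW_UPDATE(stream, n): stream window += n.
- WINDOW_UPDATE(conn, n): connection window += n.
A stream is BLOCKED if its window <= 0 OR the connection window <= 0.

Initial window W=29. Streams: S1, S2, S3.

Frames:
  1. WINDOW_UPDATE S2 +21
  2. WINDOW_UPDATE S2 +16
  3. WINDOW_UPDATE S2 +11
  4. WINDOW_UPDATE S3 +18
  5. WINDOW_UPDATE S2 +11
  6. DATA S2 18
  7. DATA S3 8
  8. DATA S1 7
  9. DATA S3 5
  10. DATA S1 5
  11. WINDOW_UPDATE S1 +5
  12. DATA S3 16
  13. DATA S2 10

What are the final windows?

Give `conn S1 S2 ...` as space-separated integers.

Op 1: conn=29 S1=29 S2=50 S3=29 blocked=[]
Op 2: conn=29 S1=29 S2=66 S3=29 blocked=[]
Op 3: conn=29 S1=29 S2=77 S3=29 blocked=[]
Op 4: conn=29 S1=29 S2=77 S3=47 blocked=[]
Op 5: conn=29 S1=29 S2=88 S3=47 blocked=[]
Op 6: conn=11 S1=29 S2=70 S3=47 blocked=[]
Op 7: conn=3 S1=29 S2=70 S3=39 blocked=[]
Op 8: conn=-4 S1=22 S2=70 S3=39 blocked=[1, 2, 3]
Op 9: conn=-9 S1=22 S2=70 S3=34 blocked=[1, 2, 3]
Op 10: conn=-14 S1=17 S2=70 S3=34 blocked=[1, 2, 3]
Op 11: conn=-14 S1=22 S2=70 S3=34 blocked=[1, 2, 3]
Op 12: conn=-30 S1=22 S2=70 S3=18 blocked=[1, 2, 3]
Op 13: conn=-40 S1=22 S2=60 S3=18 blocked=[1, 2, 3]

Answer: -40 22 60 18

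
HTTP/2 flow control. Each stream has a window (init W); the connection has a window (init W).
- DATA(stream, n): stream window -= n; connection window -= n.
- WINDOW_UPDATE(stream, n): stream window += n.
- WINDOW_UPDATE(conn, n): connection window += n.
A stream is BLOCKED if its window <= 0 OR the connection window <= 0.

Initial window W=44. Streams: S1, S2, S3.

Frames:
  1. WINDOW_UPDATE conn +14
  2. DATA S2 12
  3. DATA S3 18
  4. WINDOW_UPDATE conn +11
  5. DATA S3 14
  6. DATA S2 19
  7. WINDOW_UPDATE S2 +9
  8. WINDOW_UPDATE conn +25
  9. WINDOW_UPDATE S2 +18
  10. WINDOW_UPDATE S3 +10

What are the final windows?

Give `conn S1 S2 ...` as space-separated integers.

Answer: 31 44 40 22

Derivation:
Op 1: conn=58 S1=44 S2=44 S3=44 blocked=[]
Op 2: conn=46 S1=44 S2=32 S3=44 blocked=[]
Op 3: conn=28 S1=44 S2=32 S3=26 blocked=[]
Op 4: conn=39 S1=44 S2=32 S3=26 blocked=[]
Op 5: conn=25 S1=44 S2=32 S3=12 blocked=[]
Op 6: conn=6 S1=44 S2=13 S3=12 blocked=[]
Op 7: conn=6 S1=44 S2=22 S3=12 blocked=[]
Op 8: conn=31 S1=44 S2=22 S3=12 blocked=[]
Op 9: conn=31 S1=44 S2=40 S3=12 blocked=[]
Op 10: conn=31 S1=44 S2=40 S3=22 blocked=[]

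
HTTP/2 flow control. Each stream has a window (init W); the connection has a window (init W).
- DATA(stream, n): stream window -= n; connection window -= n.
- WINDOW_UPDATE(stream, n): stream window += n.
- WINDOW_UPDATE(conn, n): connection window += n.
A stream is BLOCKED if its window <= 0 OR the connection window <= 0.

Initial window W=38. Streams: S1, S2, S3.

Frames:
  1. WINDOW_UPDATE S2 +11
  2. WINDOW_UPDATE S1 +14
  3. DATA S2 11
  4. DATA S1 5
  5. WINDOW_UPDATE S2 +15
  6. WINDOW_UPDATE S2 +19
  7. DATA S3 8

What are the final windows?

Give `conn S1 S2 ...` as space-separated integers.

Op 1: conn=38 S1=38 S2=49 S3=38 blocked=[]
Op 2: conn=38 S1=52 S2=49 S3=38 blocked=[]
Op 3: conn=27 S1=52 S2=38 S3=38 blocked=[]
Op 4: conn=22 S1=47 S2=38 S3=38 blocked=[]
Op 5: conn=22 S1=47 S2=53 S3=38 blocked=[]
Op 6: conn=22 S1=47 S2=72 S3=38 blocked=[]
Op 7: conn=14 S1=47 S2=72 S3=30 blocked=[]

Answer: 14 47 72 30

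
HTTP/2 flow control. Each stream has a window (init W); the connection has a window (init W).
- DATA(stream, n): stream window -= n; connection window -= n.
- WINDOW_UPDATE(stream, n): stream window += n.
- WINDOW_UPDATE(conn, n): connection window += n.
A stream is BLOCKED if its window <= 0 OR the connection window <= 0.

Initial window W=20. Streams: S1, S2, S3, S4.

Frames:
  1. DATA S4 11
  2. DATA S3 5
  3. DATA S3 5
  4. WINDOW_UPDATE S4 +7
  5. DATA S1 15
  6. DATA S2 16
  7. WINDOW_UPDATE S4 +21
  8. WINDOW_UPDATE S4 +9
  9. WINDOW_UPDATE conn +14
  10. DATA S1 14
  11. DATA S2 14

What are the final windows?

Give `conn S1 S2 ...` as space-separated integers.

Answer: -46 -9 -10 10 46

Derivation:
Op 1: conn=9 S1=20 S2=20 S3=20 S4=9 blocked=[]
Op 2: conn=4 S1=20 S2=20 S3=15 S4=9 blocked=[]
Op 3: conn=-1 S1=20 S2=20 S3=10 S4=9 blocked=[1, 2, 3, 4]
Op 4: conn=-1 S1=20 S2=20 S3=10 S4=16 blocked=[1, 2, 3, 4]
Op 5: conn=-16 S1=5 S2=20 S3=10 S4=16 blocked=[1, 2, 3, 4]
Op 6: conn=-32 S1=5 S2=4 S3=10 S4=16 blocked=[1, 2, 3, 4]
Op 7: conn=-32 S1=5 S2=4 S3=10 S4=37 blocked=[1, 2, 3, 4]
Op 8: conn=-32 S1=5 S2=4 S3=10 S4=46 blocked=[1, 2, 3, 4]
Op 9: conn=-18 S1=5 S2=4 S3=10 S4=46 blocked=[1, 2, 3, 4]
Op 10: conn=-32 S1=-9 S2=4 S3=10 S4=46 blocked=[1, 2, 3, 4]
Op 11: conn=-46 S1=-9 S2=-10 S3=10 S4=46 blocked=[1, 2, 3, 4]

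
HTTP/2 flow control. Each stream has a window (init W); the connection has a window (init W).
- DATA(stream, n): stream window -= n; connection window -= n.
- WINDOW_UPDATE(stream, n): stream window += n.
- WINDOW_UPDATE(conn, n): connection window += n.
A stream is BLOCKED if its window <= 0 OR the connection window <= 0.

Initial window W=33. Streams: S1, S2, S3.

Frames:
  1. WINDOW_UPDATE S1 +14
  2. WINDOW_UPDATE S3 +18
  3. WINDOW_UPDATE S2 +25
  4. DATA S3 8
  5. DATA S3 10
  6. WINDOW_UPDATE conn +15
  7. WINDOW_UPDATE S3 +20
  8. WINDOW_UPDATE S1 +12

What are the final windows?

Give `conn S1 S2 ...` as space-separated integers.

Op 1: conn=33 S1=47 S2=33 S3=33 blocked=[]
Op 2: conn=33 S1=47 S2=33 S3=51 blocked=[]
Op 3: conn=33 S1=47 S2=58 S3=51 blocked=[]
Op 4: conn=25 S1=47 S2=58 S3=43 blocked=[]
Op 5: conn=15 S1=47 S2=58 S3=33 blocked=[]
Op 6: conn=30 S1=47 S2=58 S3=33 blocked=[]
Op 7: conn=30 S1=47 S2=58 S3=53 blocked=[]
Op 8: conn=30 S1=59 S2=58 S3=53 blocked=[]

Answer: 30 59 58 53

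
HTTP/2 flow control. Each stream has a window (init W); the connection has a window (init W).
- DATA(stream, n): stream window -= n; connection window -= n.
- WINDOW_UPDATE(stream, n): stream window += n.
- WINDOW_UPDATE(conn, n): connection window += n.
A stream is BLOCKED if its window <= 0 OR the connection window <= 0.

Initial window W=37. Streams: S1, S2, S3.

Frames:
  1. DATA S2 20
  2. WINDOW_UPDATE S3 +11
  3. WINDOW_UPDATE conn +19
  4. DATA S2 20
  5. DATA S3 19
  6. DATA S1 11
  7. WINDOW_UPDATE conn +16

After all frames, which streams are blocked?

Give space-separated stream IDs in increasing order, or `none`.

Answer: S2

Derivation:
Op 1: conn=17 S1=37 S2=17 S3=37 blocked=[]
Op 2: conn=17 S1=37 S2=17 S3=48 blocked=[]
Op 3: conn=36 S1=37 S2=17 S3=48 blocked=[]
Op 4: conn=16 S1=37 S2=-3 S3=48 blocked=[2]
Op 5: conn=-3 S1=37 S2=-3 S3=29 blocked=[1, 2, 3]
Op 6: conn=-14 S1=26 S2=-3 S3=29 blocked=[1, 2, 3]
Op 7: conn=2 S1=26 S2=-3 S3=29 blocked=[2]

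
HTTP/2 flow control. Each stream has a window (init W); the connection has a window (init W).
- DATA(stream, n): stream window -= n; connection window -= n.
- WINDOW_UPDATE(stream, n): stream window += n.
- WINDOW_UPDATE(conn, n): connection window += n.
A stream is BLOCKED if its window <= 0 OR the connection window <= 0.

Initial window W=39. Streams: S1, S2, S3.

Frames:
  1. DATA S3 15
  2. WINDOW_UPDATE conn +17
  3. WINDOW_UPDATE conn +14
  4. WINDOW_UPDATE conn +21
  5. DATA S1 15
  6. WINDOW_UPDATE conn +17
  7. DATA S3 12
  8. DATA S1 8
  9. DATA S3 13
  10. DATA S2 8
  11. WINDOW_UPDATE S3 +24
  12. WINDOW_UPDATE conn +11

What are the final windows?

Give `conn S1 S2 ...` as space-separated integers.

Op 1: conn=24 S1=39 S2=39 S3=24 blocked=[]
Op 2: conn=41 S1=39 S2=39 S3=24 blocked=[]
Op 3: conn=55 S1=39 S2=39 S3=24 blocked=[]
Op 4: conn=76 S1=39 S2=39 S3=24 blocked=[]
Op 5: conn=61 S1=24 S2=39 S3=24 blocked=[]
Op 6: conn=78 S1=24 S2=39 S3=24 blocked=[]
Op 7: conn=66 S1=24 S2=39 S3=12 blocked=[]
Op 8: conn=58 S1=16 S2=39 S3=12 blocked=[]
Op 9: conn=45 S1=16 S2=39 S3=-1 blocked=[3]
Op 10: conn=37 S1=16 S2=31 S3=-1 blocked=[3]
Op 11: conn=37 S1=16 S2=31 S3=23 blocked=[]
Op 12: conn=48 S1=16 S2=31 S3=23 blocked=[]

Answer: 48 16 31 23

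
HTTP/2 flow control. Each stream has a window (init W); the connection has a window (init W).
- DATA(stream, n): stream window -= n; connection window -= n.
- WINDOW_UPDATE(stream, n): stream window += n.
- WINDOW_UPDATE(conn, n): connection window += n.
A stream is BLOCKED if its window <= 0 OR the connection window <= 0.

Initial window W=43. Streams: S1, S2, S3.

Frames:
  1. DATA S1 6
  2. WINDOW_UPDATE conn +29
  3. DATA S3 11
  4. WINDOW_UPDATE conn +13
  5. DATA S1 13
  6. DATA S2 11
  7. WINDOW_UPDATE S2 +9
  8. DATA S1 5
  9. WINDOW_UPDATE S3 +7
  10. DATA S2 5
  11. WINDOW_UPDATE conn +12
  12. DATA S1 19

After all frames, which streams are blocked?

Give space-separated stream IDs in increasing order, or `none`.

Answer: S1

Derivation:
Op 1: conn=37 S1=37 S2=43 S3=43 blocked=[]
Op 2: conn=66 S1=37 S2=43 S3=43 blocked=[]
Op 3: conn=55 S1=37 S2=43 S3=32 blocked=[]
Op 4: conn=68 S1=37 S2=43 S3=32 blocked=[]
Op 5: conn=55 S1=24 S2=43 S3=32 blocked=[]
Op 6: conn=44 S1=24 S2=32 S3=32 blocked=[]
Op 7: conn=44 S1=24 S2=41 S3=32 blocked=[]
Op 8: conn=39 S1=19 S2=41 S3=32 blocked=[]
Op 9: conn=39 S1=19 S2=41 S3=39 blocked=[]
Op 10: conn=34 S1=19 S2=36 S3=39 blocked=[]
Op 11: conn=46 S1=19 S2=36 S3=39 blocked=[]
Op 12: conn=27 S1=0 S2=36 S3=39 blocked=[1]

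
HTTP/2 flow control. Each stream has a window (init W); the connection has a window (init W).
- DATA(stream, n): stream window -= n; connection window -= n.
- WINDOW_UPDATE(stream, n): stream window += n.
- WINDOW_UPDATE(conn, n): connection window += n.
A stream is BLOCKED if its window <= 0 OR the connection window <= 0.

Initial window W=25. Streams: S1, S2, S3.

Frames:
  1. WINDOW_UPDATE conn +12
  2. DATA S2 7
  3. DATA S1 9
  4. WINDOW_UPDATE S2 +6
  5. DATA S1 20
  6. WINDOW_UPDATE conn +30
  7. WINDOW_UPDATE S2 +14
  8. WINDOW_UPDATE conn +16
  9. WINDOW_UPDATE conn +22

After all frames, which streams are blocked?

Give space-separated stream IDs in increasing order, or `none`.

Answer: S1

Derivation:
Op 1: conn=37 S1=25 S2=25 S3=25 blocked=[]
Op 2: conn=30 S1=25 S2=18 S3=25 blocked=[]
Op 3: conn=21 S1=16 S2=18 S3=25 blocked=[]
Op 4: conn=21 S1=16 S2=24 S3=25 blocked=[]
Op 5: conn=1 S1=-4 S2=24 S3=25 blocked=[1]
Op 6: conn=31 S1=-4 S2=24 S3=25 blocked=[1]
Op 7: conn=31 S1=-4 S2=38 S3=25 blocked=[1]
Op 8: conn=47 S1=-4 S2=38 S3=25 blocked=[1]
Op 9: conn=69 S1=-4 S2=38 S3=25 blocked=[1]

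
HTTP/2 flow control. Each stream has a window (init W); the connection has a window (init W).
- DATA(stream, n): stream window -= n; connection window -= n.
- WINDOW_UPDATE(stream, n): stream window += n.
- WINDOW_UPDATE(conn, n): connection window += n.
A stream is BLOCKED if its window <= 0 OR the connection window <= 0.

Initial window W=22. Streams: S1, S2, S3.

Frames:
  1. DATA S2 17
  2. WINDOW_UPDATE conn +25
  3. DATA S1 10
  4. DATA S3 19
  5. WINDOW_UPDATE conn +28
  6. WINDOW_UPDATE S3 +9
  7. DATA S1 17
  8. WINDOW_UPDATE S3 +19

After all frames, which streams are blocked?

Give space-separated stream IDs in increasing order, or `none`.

Answer: S1

Derivation:
Op 1: conn=5 S1=22 S2=5 S3=22 blocked=[]
Op 2: conn=30 S1=22 S2=5 S3=22 blocked=[]
Op 3: conn=20 S1=12 S2=5 S3=22 blocked=[]
Op 4: conn=1 S1=12 S2=5 S3=3 blocked=[]
Op 5: conn=29 S1=12 S2=5 S3=3 blocked=[]
Op 6: conn=29 S1=12 S2=5 S3=12 blocked=[]
Op 7: conn=12 S1=-5 S2=5 S3=12 blocked=[1]
Op 8: conn=12 S1=-5 S2=5 S3=31 blocked=[1]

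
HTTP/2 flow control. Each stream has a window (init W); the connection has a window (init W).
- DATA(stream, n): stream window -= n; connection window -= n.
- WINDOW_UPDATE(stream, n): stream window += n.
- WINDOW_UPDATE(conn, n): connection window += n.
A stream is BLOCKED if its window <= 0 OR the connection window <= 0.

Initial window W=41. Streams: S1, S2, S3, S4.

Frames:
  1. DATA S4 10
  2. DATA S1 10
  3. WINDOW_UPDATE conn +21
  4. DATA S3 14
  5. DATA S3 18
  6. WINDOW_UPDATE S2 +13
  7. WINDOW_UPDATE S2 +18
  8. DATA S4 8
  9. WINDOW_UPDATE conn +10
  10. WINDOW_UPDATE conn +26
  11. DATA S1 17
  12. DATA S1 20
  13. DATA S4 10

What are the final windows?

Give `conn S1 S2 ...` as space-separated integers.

Answer: -9 -6 72 9 13

Derivation:
Op 1: conn=31 S1=41 S2=41 S3=41 S4=31 blocked=[]
Op 2: conn=21 S1=31 S2=41 S3=41 S4=31 blocked=[]
Op 3: conn=42 S1=31 S2=41 S3=41 S4=31 blocked=[]
Op 4: conn=28 S1=31 S2=41 S3=27 S4=31 blocked=[]
Op 5: conn=10 S1=31 S2=41 S3=9 S4=31 blocked=[]
Op 6: conn=10 S1=31 S2=54 S3=9 S4=31 blocked=[]
Op 7: conn=10 S1=31 S2=72 S3=9 S4=31 blocked=[]
Op 8: conn=2 S1=31 S2=72 S3=9 S4=23 blocked=[]
Op 9: conn=12 S1=31 S2=72 S3=9 S4=23 blocked=[]
Op 10: conn=38 S1=31 S2=72 S3=9 S4=23 blocked=[]
Op 11: conn=21 S1=14 S2=72 S3=9 S4=23 blocked=[]
Op 12: conn=1 S1=-6 S2=72 S3=9 S4=23 blocked=[1]
Op 13: conn=-9 S1=-6 S2=72 S3=9 S4=13 blocked=[1, 2, 3, 4]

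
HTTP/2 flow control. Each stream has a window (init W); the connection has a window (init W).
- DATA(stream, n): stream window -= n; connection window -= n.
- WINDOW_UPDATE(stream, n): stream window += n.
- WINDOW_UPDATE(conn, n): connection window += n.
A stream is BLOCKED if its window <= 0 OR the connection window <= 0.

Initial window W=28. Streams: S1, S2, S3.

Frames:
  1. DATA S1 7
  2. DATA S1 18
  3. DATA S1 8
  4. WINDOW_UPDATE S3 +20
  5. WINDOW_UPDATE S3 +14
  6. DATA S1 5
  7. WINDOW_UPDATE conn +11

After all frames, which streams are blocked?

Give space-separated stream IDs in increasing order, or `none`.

Op 1: conn=21 S1=21 S2=28 S3=28 blocked=[]
Op 2: conn=3 S1=3 S2=28 S3=28 blocked=[]
Op 3: conn=-5 S1=-5 S2=28 S3=28 blocked=[1, 2, 3]
Op 4: conn=-5 S1=-5 S2=28 S3=48 blocked=[1, 2, 3]
Op 5: conn=-5 S1=-5 S2=28 S3=62 blocked=[1, 2, 3]
Op 6: conn=-10 S1=-10 S2=28 S3=62 blocked=[1, 2, 3]
Op 7: conn=1 S1=-10 S2=28 S3=62 blocked=[1]

Answer: S1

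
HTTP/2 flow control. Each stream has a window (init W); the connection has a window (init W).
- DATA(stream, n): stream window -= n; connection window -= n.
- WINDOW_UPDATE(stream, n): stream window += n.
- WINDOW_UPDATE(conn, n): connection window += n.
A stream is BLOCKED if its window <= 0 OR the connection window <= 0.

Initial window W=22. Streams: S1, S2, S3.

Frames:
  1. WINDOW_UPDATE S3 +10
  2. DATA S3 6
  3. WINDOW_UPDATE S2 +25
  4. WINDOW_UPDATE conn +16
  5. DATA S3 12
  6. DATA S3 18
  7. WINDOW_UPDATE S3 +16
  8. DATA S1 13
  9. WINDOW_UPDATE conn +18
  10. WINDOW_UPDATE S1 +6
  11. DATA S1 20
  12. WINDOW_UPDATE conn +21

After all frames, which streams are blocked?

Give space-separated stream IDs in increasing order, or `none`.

Answer: S1

Derivation:
Op 1: conn=22 S1=22 S2=22 S3=32 blocked=[]
Op 2: conn=16 S1=22 S2=22 S3=26 blocked=[]
Op 3: conn=16 S1=22 S2=47 S3=26 blocked=[]
Op 4: conn=32 S1=22 S2=47 S3=26 blocked=[]
Op 5: conn=20 S1=22 S2=47 S3=14 blocked=[]
Op 6: conn=2 S1=22 S2=47 S3=-4 blocked=[3]
Op 7: conn=2 S1=22 S2=47 S3=12 blocked=[]
Op 8: conn=-11 S1=9 S2=47 S3=12 blocked=[1, 2, 3]
Op 9: conn=7 S1=9 S2=47 S3=12 blocked=[]
Op 10: conn=7 S1=15 S2=47 S3=12 blocked=[]
Op 11: conn=-13 S1=-5 S2=47 S3=12 blocked=[1, 2, 3]
Op 12: conn=8 S1=-5 S2=47 S3=12 blocked=[1]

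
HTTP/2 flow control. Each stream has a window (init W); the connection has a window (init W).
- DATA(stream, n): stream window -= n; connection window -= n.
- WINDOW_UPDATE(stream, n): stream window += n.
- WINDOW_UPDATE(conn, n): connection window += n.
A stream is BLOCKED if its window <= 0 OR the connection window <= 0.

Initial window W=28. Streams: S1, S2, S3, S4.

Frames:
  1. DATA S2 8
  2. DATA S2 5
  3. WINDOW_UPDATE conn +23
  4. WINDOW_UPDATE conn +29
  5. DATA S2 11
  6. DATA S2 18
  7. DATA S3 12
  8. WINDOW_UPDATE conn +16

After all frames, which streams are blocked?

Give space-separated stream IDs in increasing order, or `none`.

Op 1: conn=20 S1=28 S2=20 S3=28 S4=28 blocked=[]
Op 2: conn=15 S1=28 S2=15 S3=28 S4=28 blocked=[]
Op 3: conn=38 S1=28 S2=15 S3=28 S4=28 blocked=[]
Op 4: conn=67 S1=28 S2=15 S3=28 S4=28 blocked=[]
Op 5: conn=56 S1=28 S2=4 S3=28 S4=28 blocked=[]
Op 6: conn=38 S1=28 S2=-14 S3=28 S4=28 blocked=[2]
Op 7: conn=26 S1=28 S2=-14 S3=16 S4=28 blocked=[2]
Op 8: conn=42 S1=28 S2=-14 S3=16 S4=28 blocked=[2]

Answer: S2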